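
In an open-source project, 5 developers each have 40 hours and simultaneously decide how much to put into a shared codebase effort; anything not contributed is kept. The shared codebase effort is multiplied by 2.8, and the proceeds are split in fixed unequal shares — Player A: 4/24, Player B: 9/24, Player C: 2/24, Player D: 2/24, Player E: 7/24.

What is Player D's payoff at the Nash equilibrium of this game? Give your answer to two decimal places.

49.33 hours

Player j's private return per contributed unit is 2.8 × (j's share). Contributing is weakly dominant for j when that share is at least 1/2.8 = 0.3571, and contributing 0 is dominant otherwise.
The only share above 0.3571 is Player B's 9/24, contributing 40; the remaining 4 contribute 0. Total contributed: 40.
Player D keeps 40 and receives 2.8 × 40 × 2/24 = 9.33 from the shared codebase effort, for a payoff of 49.33.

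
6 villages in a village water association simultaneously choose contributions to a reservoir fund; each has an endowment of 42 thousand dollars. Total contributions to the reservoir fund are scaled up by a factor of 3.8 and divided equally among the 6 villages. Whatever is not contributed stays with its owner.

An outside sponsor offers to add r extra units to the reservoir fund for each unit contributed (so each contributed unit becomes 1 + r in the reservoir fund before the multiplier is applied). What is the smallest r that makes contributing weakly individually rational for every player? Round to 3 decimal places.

With matching at rate r, one contributed unit becomes (1 + r) in the reservoir fund and returns 3.8 × (1 + r) / 6 to the contributor.
Setting this equal to 1: 1 + r = 6/3.8 = 1.5789.
So the minimum matching rate is r = 1.5789 − 1 = 0.579.

0.579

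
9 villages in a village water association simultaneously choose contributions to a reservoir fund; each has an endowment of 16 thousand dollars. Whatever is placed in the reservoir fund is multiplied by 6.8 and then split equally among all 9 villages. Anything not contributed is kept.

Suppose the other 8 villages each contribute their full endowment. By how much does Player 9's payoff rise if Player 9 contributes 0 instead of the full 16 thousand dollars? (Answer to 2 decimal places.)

Switching from a contribution of 16 to 0 lets Player 9 keep an extra 16 thousand dollars, but lowers the reservoir fund by 16, which costs Player 9 their own share of that drop: 6.8/9 × 16 = 12.09.
Net gain = 16 − 12.09 = 3.91. The private return per contributed unit (0.7556) is below 1, so free-riding is indeed the best response regardless of what the others do.

3.91 thousand dollars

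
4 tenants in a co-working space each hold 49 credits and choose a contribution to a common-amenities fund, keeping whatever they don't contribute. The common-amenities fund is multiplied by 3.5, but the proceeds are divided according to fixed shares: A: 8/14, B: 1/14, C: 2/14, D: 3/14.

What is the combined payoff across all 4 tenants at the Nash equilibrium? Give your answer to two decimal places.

318.50 credits

For player j, contributing a unit is worthwhile iff 3.5 × (j's share) ≥ 1, i.e. iff j's share is at least 0.2857.
Only A (8/14) clears that bar, contributing 49; the remaining 3 contribute 0. Total contributed: 49.
The common-amenities fund pays out 3.5 × 49 = 171.50 in total (split across the unequal shares, but the aggregate is all that matters for the group sum).
The 3 free-riders keep 49 each, adding 147. Group total = 147 + 171.50 = 318.50.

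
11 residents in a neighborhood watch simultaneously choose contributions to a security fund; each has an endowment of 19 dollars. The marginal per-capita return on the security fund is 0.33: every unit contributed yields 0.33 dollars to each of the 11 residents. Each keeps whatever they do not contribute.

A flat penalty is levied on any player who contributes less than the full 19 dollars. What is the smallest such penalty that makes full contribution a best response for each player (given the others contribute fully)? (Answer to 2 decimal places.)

12.73 dollars

Given the others contribute fully, the best deviation is to contribute 0 (any partial contribution still incurs the fine and gives up units whose private return 0.33 is below 1).
Deviating from 19 to 0 saves 19 dollars but forfeits the deviator's share of the drop in the security fund: 0.33 × 19 = 6.27.
So the deviation gain is 19 − 6.27 = 12.73, and the fine must be at least 12.73 dollars to wipe it out.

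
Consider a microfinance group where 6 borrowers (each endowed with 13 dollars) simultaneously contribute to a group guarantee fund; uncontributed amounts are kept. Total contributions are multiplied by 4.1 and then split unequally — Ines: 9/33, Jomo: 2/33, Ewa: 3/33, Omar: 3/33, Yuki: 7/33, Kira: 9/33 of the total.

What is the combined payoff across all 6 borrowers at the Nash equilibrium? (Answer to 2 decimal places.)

Each unit j contributes comes back to j as 4.1 × (j's share), so j prefers to contribute only if that share exceeds 1/4.1 = 0.2439; otherwise keeping the unit dominates.
The shares above 0.2439 belong to Ines and Kira, contributing 13 each; the remaining 4 contribute 0. Total contributed: 26.
The group guarantee fund pays out 4.1 × 26 = 106.60 in total (split across the unequal shares, but the aggregate is all that matters for the group sum).
The 4 free-riders keep 13 each, adding 52. Group total = 52 + 106.60 = 158.60.

158.60 dollars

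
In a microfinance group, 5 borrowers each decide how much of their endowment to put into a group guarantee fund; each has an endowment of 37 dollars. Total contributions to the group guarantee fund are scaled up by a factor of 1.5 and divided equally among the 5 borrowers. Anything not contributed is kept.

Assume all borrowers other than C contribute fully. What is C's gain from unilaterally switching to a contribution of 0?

Switching from a contribution of 37 to 0 lets C keep an extra 37 dollars, but lowers the group guarantee fund by 37, which costs C their own share of that drop: 1.5/5 × 37 = 11.10.
Net gain = 37 − 11.10 = 25.90. The private return per contributed unit (0.3000) is below 1, so free-riding is indeed the best response regardless of what the others do.

25.90 dollars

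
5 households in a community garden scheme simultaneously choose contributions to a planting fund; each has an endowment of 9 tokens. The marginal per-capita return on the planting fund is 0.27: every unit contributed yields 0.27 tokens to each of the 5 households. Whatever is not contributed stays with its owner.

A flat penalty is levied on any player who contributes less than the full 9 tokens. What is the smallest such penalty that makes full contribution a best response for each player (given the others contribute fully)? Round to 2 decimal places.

Given the others contribute fully, the best deviation is to contribute 0 (any partial contribution still incurs the fine and gives up units whose private return 0.27 is below 1).
Deviating from 9 to 0 saves 9 tokens but forfeits the deviator's share of the drop in the planting fund: 0.27 × 9 = 2.43.
So the deviation gain is 9 − 2.43 = 6.57, and the fine must be at least 6.57 tokens to wipe it out.

6.57 tokens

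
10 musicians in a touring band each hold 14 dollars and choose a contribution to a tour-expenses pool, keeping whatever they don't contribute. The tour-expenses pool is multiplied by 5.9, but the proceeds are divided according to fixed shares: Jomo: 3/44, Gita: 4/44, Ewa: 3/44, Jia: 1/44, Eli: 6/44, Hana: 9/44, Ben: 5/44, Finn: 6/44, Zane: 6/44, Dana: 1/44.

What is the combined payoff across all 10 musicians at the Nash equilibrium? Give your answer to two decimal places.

For player j, contributing a unit is worthwhile iff 5.9 × (j's share) ≥ 1, i.e. iff j's share is at least 0.1695.
Only Hana (9/44) clears that bar, contributing 14; the remaining 9 contribute 0. Total contributed: 14.
The tour-expenses pool pays out 5.9 × 14 = 82.60 in total (split across the unequal shares, but the aggregate is all that matters for the group sum).
The 9 free-riders keep 14 each, adding 126. Group total = 126 + 82.60 = 208.60.

208.60 dollars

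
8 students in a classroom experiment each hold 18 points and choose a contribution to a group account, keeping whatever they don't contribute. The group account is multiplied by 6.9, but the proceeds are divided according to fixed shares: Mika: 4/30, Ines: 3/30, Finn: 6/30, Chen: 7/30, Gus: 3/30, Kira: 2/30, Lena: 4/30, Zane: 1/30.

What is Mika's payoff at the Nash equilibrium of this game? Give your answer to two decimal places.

51.12 points

For player j, contributing a unit is worthwhile iff 6.9 × (j's share) ≥ 1, i.e. iff j's share is at least 0.1449.
Finn and Chen are above the threshold, contributing 18 each; the remaining 6 contribute 0. Total contributed: 36.
Mika keeps 18 and receives 6.9 × 36 × 4/30 = 33.12 from the group account, for a payoff of 51.12.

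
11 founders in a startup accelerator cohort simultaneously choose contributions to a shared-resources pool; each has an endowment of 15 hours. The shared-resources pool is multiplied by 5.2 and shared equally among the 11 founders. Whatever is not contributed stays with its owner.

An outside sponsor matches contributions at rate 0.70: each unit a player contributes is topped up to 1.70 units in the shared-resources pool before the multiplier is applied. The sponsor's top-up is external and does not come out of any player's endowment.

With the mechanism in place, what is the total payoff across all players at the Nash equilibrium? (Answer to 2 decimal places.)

The effective private return is 5.2 × 1.70 / 11 = 0.8036, which is still under 1, so the mechanism doesn't change anyone's dominant strategy: zero contribution.
At the Nash equilibrium no one contributes; group total payoff = 11 × 15 = 165.

165.00 hours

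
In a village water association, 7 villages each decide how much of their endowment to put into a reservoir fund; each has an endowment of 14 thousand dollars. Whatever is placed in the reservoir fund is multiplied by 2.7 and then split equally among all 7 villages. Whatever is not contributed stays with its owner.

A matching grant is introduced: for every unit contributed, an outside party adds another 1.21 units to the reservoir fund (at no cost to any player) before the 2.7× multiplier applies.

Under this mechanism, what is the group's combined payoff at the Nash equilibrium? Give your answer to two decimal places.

98.00 thousand dollars

With the mechanism, a contributed unit returns 2.7 × 2.21 / 7 = 0.8524 per unit of net cost — still below 1 — so contributing 0 remains dominant for every player.
Everyone keeps their endowment and the group total is 7 × 14 = 98.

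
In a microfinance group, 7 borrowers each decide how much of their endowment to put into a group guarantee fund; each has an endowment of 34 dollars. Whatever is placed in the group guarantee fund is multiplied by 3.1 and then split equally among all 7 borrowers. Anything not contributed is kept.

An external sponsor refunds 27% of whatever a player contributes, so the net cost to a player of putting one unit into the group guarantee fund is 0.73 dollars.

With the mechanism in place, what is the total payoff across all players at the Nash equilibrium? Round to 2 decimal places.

238.00 dollars

The effective private return is (3.1/7) / 0.73 = 0.6067, which is still under 1, so the mechanism doesn't change anyone's dominant strategy: zero contribution.
Everyone keeps their endowment and the group total is 7 × 34 = 238.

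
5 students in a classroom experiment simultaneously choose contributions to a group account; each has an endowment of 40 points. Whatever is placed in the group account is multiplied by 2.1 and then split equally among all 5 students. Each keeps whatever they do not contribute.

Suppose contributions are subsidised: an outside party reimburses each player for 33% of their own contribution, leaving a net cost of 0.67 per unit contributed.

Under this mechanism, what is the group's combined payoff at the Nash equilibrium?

200.00 points

With the mechanism, a contributed unit returns (2.1/5) / 0.67 = 0.6269 per unit of net cost — still below 1 — so contributing 0 remains dominant for every player.
At the Nash equilibrium no one contributes; group total payoff = 5 × 40 = 200.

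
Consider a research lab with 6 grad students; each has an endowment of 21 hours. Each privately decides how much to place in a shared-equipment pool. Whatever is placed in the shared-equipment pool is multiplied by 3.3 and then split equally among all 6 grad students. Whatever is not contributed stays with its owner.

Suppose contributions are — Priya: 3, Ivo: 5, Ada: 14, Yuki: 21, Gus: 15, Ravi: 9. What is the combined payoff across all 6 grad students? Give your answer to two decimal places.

280.10 hours

Total contributed: 3 + 5 + 14 + 21 + 15 + 9 = 67; total kept: 6 × 21 − 67 = 59.
The shared-equipment pool pays out 3.3 × 67 = 221.10 in aggregate.
Group total = 59 + 221.10 = 280.10.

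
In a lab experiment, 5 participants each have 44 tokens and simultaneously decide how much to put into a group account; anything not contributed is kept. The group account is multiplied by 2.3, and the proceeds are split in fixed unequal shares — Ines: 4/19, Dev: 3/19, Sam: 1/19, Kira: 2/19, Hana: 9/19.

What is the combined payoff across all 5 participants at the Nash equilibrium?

Each unit j contributes comes back to j as 2.3 × (j's share), so j prefers to contribute only if that share exceeds 1/2.3 = 0.4348; otherwise keeping the unit dominates.
Hana alone (share 9/19) is above the threshold, contributing 44; the remaining 4 contribute 0. Total contributed: 44.
The group account pays out 2.3 × 44 = 101.20 in total (split across the unequal shares, but the aggregate is all that matters for the group sum).
The 4 free-riders keep 44 each, adding 176. Group total = 176 + 101.20 = 277.20.

277.20 tokens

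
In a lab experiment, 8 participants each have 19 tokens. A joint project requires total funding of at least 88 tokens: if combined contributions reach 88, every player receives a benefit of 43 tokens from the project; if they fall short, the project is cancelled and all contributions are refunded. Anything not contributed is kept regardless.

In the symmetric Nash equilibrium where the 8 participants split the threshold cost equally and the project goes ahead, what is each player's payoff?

51 tokens

Equal share of the threshold: 88/8 = 11.
At this profile no one gains by cutting their contribution: any cut drops the total below 88, the project is cancelled, contributions are refunded, and the deviator ends with 19, which is less than 19 − 11 + 43 = 51. Contributing more than 11 just wastes the excess. So contributing exactly 11 is a best response.
Each player's payoff: 19 − 11 + 43 = 51.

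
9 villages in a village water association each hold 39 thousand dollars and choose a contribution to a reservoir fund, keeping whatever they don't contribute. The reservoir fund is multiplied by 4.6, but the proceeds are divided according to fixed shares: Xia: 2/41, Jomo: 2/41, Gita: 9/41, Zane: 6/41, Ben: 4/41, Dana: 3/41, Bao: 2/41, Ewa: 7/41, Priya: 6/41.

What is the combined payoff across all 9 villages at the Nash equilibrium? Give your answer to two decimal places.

491.40 thousand dollars

Each unit j contributes comes back to j as 4.6 × (j's share), so j prefers to contribute only if that share exceeds 1/4.6 = 0.2174; otherwise keeping the unit dominates.
Gita alone (share 9/41) is above the threshold, contributing 39; the remaining 8 contribute 0. Total contributed: 39.
The reservoir fund pays out 4.6 × 39 = 179.40 in total (split across the unequal shares, but the aggregate is all that matters for the group sum).
The 8 free-riders keep 39 each, adding 312. Group total = 312 + 179.40 = 491.40.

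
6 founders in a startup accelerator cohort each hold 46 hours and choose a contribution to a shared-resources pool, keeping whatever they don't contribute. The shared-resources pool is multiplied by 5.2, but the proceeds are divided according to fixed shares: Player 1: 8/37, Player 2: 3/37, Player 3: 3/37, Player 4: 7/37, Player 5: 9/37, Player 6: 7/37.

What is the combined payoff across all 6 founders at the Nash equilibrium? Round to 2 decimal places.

662.40 hours

A player with share s gets back 5.2·s per unit contributed, so full contribution is dominant for anyone with s > 1/5.2 = 0.1923 and zero contribution is dominant for anyone below.
The shares above 0.1923 belong to Player 1 and Player 5, contributing 46 each; the remaining 4 contribute 0. Total contributed: 92.
The shared-resources pool pays out 5.2 × 92 = 478.40 in total (split across the unequal shares, but the aggregate is all that matters for the group sum).
The 4 free-riders keep 46 each, adding 184. Group total = 184 + 478.40 = 662.40.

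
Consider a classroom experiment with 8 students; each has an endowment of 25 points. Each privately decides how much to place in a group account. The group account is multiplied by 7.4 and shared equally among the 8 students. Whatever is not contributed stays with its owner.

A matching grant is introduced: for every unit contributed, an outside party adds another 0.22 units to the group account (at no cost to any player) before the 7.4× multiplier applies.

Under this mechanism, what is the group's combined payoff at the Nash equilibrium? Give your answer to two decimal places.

With the mechanism, a contributed unit returns 7.4 × 1.22 / 8 = 1.1285 per unit of net cost to the contributor — now above 1 — so contributing fully is weakly dominant for every player.
So the Nash equilibrium is full contribution by all 8; the group earns 7.4 × 1.22 × 200 = 1805.60.

1805.60 points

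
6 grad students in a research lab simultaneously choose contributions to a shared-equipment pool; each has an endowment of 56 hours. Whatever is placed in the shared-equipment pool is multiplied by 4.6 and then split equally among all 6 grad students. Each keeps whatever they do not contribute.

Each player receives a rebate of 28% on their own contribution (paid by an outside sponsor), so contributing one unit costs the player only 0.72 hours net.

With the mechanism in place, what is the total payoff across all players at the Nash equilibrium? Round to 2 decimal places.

1639.68 hours

The effective private return per unit is now (4.6/6) / 0.72 = 1.0648 > 1, so every player's dominant strategy flips to full contribution.
So the Nash equilibrium is full contribution by all 6; the group earns 6 × (56 × 0.28 + 4.6 × 56) = 1639.68.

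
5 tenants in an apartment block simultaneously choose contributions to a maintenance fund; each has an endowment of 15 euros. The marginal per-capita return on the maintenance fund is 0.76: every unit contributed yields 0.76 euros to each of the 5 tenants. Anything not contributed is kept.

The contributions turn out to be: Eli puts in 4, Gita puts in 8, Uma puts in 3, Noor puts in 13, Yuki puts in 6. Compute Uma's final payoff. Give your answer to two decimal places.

37.84 euros

Total contributed: 4 + 8 + 3 + 13 + 6 = 34.
Each receives 0.76 × 34 = 25.84 from the maintenance fund.
Uma keeps 15 − 3 = 12, so Uma's payoff is 12 + 25.84 = 37.84.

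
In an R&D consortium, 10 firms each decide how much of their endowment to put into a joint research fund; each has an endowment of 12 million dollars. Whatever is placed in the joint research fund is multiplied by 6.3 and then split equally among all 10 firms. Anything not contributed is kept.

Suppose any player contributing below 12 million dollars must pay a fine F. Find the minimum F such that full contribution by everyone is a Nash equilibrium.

Given the others contribute fully, the best deviation is to contribute 0 (any partial contribution still incurs the fine and gives up units whose private return 0.6300 is below 1).
Deviating from 12 to 0 saves 12 million dollars but forfeits the deviator's share of the drop in the joint research fund: 6.3/10 × 12 = 7.56.
So the deviation gain is 12 − 7.56 = 4.44, and the fine must be at least 4.44 million dollars to wipe it out.

4.44 million dollars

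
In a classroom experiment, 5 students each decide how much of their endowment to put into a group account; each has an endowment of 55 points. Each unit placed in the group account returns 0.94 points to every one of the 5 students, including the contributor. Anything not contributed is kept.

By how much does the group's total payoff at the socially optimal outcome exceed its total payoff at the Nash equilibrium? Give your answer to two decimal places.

The private return per contributed unit is 0.94 < 1, so contributing 0 is dominant for every player. At the Nash equilibrium everyone keeps their 55, and the group total is 5 × 55 = 275.
Each contributed unit returns 4.700 to the group as a whole (0.94 to each of 5 players), which exceeds 1, so the social optimum is full contribution: group total = 4.700 × 275 = 1292.50.
Efficiency loss = 1292.50 − 275 = 1017.50.

1017.50 points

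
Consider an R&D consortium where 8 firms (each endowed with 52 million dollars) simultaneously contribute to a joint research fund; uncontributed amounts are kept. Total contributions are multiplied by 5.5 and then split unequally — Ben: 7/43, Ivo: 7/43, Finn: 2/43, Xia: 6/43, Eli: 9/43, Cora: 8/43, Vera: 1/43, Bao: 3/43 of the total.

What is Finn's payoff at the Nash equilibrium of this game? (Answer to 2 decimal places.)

78.60 million dollars

For player j, contributing a unit is worthwhile iff 5.5 × (j's share) ≥ 1, i.e. iff j's share is at least 0.1818.
Eli and Cora are above the threshold, contributing 52 each; the remaining 6 contribute 0. Total contributed: 104.
Finn keeps 52 and receives 5.5 × 104 × 2/43 = 26.60 from the joint research fund, for a payoff of 78.60.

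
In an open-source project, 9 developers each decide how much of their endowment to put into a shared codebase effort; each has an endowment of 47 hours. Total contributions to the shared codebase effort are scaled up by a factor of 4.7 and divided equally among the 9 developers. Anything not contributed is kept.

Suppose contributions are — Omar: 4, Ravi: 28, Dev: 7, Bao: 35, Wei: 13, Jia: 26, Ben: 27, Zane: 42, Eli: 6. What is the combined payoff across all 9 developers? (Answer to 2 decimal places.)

1118.60 hours

Total contributed: 4 + 28 + 7 + 35 + 13 + 26 + 27 + 42 + 6 = 188; total kept: 9 × 47 − 188 = 235.
The shared codebase effort pays out 4.7 × 188 = 883.60 in aggregate.
Group total = 235 + 883.60 = 1118.60.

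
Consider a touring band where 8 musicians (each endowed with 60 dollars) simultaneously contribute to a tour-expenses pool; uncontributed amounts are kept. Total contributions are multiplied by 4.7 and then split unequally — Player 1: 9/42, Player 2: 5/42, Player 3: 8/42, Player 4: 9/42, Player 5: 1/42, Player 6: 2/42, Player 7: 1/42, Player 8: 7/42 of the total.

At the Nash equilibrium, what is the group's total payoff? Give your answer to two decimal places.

924.00 dollars

A player with share s gets back 4.7·s per unit contributed, so full contribution is dominant for anyone with s > 1/4.7 = 0.2128 and zero contribution is dominant for anyone below.
Player 1 and Player 4 clear that bar, contributing 60 each; the remaining 6 contribute 0. Total contributed: 120.
The tour-expenses pool pays out 4.7 × 120 = 564.00 in total (split across the unequal shares, but the aggregate is all that matters for the group sum).
The 6 free-riders keep 60 each, adding 360. Group total = 360 + 564.00 = 924.00.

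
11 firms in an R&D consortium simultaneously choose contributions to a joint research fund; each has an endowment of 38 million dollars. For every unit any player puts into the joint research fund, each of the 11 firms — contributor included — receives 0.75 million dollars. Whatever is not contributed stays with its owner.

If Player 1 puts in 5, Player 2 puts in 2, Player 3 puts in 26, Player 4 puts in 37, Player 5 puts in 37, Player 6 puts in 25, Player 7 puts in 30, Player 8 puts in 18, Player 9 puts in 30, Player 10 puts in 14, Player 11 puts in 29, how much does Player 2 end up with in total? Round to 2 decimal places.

Total contributed: 5 + 2 + 26 + 37 + 37 + 25 + 30 + 18 + 30 + 14 + 29 = 253.
Each receives 0.75 × 253 = 189.75 from the joint research fund.
Player 2 keeps 38 − 2 = 36, so Player 2's payoff is 36 + 189.75 = 225.75.

225.75 million dollars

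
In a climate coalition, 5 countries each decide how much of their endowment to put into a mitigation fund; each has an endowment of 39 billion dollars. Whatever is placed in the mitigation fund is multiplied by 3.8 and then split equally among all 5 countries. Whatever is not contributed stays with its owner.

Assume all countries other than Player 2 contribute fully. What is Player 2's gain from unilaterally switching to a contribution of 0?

Switching from a contribution of 39 to 0 lets Player 2 keep an extra 39 billion dollars, but lowers the mitigation fund by 39, which costs Player 2 their own share of that drop: 3.8/5 × 39 = 29.64.
Net gain = 39 − 29.64 = 9.36. The private return per contributed unit (0.7600) is below 1, so free-riding is indeed the best response regardless of what the others do.

9.36 billion dollars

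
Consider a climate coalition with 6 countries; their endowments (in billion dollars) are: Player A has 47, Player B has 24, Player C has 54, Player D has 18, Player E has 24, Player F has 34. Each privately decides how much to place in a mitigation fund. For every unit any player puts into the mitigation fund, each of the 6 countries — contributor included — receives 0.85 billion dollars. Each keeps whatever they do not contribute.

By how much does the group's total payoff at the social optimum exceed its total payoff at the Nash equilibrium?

824.10 billion dollars

The private return per contributed unit is 0.85 < 1 for everyone, so the Nash equilibrium is zero contribution and the group total is Σ E_j = 47 + 24 + 54 + 18 + 24 + 34 = 201.
Each contributed unit returns 5.100 to the group, so the social optimum is full contribution by everyone: group total = 5.100 × 201 = 1025.10.
Efficiency loss = (5.100 − 1) × 201 = 824.10.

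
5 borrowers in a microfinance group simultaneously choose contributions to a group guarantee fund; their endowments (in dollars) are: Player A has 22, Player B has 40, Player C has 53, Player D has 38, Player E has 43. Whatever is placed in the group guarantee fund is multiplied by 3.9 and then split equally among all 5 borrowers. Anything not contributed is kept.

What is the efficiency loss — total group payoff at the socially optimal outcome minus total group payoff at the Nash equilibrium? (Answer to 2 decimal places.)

568.40 dollars

The private return per contributed unit is 3.9/5 = 0.7800 < 1 for every player regardless of endowment, so the Nash equilibrium is zero contribution and the group total is Σ E_j = 22 + 40 + 53 + 38 + 43 = 196.
Each contributed unit returns 3.900 to the group, so the social optimum is full contribution by everyone: group total = 3.900 × 196 = 764.40.
Efficiency loss = (3.900 − 1) × 196 = 568.40.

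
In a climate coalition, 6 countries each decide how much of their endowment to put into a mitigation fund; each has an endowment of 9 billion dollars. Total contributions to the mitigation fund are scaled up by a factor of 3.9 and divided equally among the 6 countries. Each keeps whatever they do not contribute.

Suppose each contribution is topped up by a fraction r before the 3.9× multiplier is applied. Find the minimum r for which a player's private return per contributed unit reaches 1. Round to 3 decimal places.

With matching at rate r, one contributed unit becomes (1 + r) in the mitigation fund and returns 3.9 × (1 + r) / 6 to the contributor.
Setting this equal to 1: 1 + r = 6/3.9 = 1.5385.
So the minimum matching rate is r = 1.5385 − 1 = 0.538.

0.538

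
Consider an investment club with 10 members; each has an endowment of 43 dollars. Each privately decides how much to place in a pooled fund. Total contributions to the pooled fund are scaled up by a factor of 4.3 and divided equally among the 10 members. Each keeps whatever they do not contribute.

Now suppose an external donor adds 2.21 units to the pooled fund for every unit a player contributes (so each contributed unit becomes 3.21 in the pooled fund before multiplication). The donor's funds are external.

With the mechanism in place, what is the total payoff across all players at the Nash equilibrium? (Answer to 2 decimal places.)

5935.29 dollars

With the mechanism, a contributed unit returns 4.3 × 3.21 / 10 = 1.3803 per unit of net cost to the contributor — now above 1 — so contributing fully is weakly dominant for every player.
So the Nash equilibrium is full contribution by all 10; the group earns 4.3 × 3.21 × 430 = 5935.29.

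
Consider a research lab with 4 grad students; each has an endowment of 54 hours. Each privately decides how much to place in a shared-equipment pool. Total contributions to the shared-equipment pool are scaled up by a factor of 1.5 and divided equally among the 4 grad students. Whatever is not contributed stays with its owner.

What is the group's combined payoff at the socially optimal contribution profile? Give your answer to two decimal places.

Each contributed unit returns 1.500 to the group as a whole (0.3750 to each of 4 players), which exceeds 1, so the social optimum is full contribution: group total = 1.500 × 216 = 324.00.

324.00 hours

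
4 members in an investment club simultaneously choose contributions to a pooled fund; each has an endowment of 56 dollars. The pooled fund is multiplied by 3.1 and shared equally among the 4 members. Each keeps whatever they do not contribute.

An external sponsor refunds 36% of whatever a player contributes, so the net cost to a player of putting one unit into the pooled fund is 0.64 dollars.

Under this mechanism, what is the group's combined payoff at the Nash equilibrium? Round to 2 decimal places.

The effective private return per unit is now (3.1/4) / 0.64 = 1.2109 > 1, so every player's dominant strategy flips to full contribution.
At the Nash equilibrium everyone contributes 56. Group total payoff = 4 × (56 × 0.36 + 3.1 × 56) = 775.04.

775.04 dollars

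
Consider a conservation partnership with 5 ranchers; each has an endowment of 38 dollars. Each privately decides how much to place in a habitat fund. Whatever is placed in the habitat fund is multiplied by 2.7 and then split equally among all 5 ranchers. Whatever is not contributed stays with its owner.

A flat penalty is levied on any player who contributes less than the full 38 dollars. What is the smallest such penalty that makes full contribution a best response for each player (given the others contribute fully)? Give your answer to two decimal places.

17.48 dollars

Given the others contribute fully, the best deviation is to contribute 0 (any partial contribution still incurs the fine and gives up units whose private return 0.5400 is below 1).
Deviating from 38 to 0 saves 38 dollars but forfeits the deviator's share of the drop in the habitat fund: 2.7/5 × 38 = 20.52.
So the deviation gain is 38 − 20.52 = 17.48, and the fine must be at least 17.48 dollars to wipe it out.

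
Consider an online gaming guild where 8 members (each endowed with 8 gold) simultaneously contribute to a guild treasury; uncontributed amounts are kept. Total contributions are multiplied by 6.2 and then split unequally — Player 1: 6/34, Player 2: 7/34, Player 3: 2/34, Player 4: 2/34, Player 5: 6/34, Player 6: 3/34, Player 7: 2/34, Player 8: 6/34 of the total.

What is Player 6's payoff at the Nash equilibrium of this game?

25.51 gold

Each unit j contributes comes back to j as 6.2 × (j's share), so j prefers to contribute only if that share exceeds 1/6.2 = 0.1613; otherwise keeping the unit dominates.
Player 1, Player 2, Player 5 and Player 8 clear that bar, contributing 8 each; the remaining 4 contribute 0. Total contributed: 32.
Player 6 keeps 8 and receives 6.2 × 32 × 3/34 = 17.51 from the guild treasury, for a payoff of 25.51.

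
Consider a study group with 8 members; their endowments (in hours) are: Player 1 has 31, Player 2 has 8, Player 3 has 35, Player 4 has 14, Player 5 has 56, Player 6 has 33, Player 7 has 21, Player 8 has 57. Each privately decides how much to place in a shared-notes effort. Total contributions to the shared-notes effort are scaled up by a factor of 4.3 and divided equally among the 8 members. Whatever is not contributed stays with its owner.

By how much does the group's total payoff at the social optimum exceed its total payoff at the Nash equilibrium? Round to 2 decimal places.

841.50 hours

The private return per contributed unit is 4.3/8 = 0.5375 < 1 for every player regardless of endowment, so the Nash equilibrium is zero contribution and the group total is Σ E_j = 31 + 8 + 35 + 14 + 56 + 33 + 21 + 57 = 255.
Each contributed unit returns 4.300 to the group, so the social optimum is full contribution by everyone: group total = 4.300 × 255 = 1096.50.
Efficiency loss = (4.300 − 1) × 255 = 841.50.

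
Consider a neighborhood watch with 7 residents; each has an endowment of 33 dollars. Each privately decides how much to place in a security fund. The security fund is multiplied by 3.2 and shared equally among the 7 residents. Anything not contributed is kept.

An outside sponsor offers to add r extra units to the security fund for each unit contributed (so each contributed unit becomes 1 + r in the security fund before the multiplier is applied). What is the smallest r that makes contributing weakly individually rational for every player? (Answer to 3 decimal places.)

With matching at rate r, one contributed unit becomes (1 + r) in the security fund and returns 3.2 × (1 + r) / 7 to the contributor.
Setting this equal to 1: 1 + r = 7/3.2 = 2.1875.
So the minimum matching rate is r = 2.1875 − 1 = 1.188.

1.188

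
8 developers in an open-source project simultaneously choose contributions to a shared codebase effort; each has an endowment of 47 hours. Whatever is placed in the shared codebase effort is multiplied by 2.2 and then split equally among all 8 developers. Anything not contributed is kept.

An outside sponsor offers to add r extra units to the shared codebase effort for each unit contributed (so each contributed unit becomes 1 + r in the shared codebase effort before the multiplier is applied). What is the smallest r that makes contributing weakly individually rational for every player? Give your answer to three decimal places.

With matching at rate r, one contributed unit becomes (1 + r) in the shared codebase effort and returns 2.2 × (1 + r) / 8 to the contributor.
Setting this equal to 1: 1 + r = 8/2.2 = 3.6364.
So the minimum matching rate is r = 3.6364 − 1 = 2.636.

2.636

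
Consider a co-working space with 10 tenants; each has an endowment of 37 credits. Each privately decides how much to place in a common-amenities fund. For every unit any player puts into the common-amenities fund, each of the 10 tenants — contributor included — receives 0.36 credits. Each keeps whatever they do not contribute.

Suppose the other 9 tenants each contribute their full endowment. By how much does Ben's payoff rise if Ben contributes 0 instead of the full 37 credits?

Switching from a contribution of 37 to 0 lets Ben keep an extra 37 credits, but lowers the common-amenities fund by 37, which costs Ben their own share of that drop: 0.36 × 37 = 13.32.
Net gain = 37 − 13.32 = 23.68. The private return per contributed unit (0.36) is below 1, so free-riding is indeed the best response regardless of what the others do.

23.68 credits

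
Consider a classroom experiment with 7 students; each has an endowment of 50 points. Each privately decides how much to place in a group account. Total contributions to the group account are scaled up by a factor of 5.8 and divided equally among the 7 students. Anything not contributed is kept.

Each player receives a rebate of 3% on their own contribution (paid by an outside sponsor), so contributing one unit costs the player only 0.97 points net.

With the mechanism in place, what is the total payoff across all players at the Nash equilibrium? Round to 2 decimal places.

With the mechanism, a contributed unit returns (5.8/7) / 0.97 = 0.8542 per unit of net cost — still below 1 — so contributing 0 remains dominant for every player.
At the Nash equilibrium no one contributes; group total payoff = 7 × 50 = 350.

350.00 points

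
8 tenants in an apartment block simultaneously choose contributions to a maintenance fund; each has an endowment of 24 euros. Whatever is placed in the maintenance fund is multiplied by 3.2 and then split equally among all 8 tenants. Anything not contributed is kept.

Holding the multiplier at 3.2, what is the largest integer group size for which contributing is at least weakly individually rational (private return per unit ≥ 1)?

Private return per unit is 3.2/(group size), which is ≥ 1 whenever the group size is ≤ 3.2.
The largest such integer is 3.

3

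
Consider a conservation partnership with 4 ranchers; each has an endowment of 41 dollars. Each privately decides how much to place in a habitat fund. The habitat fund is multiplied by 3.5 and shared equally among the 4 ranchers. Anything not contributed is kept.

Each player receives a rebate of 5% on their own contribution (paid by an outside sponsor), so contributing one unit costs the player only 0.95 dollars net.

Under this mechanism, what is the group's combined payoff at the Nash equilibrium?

Even with the mechanism, each unit contributed returns only (3.5/4) / 0.95 = 0.9211 per unit of net cost, so contributing nothing is still dominant.
Everyone keeps their endowment and the group total is 4 × 41 = 164.

164.00 dollars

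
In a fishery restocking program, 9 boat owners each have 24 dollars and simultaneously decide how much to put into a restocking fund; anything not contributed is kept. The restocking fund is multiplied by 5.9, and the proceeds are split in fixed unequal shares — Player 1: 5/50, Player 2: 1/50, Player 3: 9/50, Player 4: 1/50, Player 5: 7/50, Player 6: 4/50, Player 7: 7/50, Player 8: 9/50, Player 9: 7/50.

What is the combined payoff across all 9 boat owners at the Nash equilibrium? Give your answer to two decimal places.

451.20 dollars

Each unit j contributes comes back to j as 5.9 × (j's share), so j prefers to contribute only if that share exceeds 1/5.9 = 0.1695; otherwise keeping the unit dominates.
The shares above 0.1695 belong to Player 3 and Player 8, contributing 24 each; the remaining 7 contribute 0. Total contributed: 48.
The restocking fund pays out 5.9 × 48 = 283.20 in total (split across the unequal shares, but the aggregate is all that matters for the group sum).
The 7 free-riders keep 24 each, adding 168. Group total = 168 + 283.20 = 451.20.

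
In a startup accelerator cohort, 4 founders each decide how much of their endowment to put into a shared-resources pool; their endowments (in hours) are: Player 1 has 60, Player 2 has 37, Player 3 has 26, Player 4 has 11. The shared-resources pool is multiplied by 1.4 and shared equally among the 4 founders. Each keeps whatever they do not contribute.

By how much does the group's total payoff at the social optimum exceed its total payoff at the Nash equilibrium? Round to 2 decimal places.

The private return per contributed unit is 1.4/4 = 0.3500 < 1 for every player regardless of endowment, so the Nash equilibrium is zero contribution and the group total is Σ E_j = 60 + 37 + 26 + 11 = 134.
Each contributed unit returns 1.400 to the group, so the social optimum is full contribution by everyone: group total = 1.400 × 134 = 187.60.
Efficiency loss = (1.400 − 1) × 134 = 53.60.

53.60 hours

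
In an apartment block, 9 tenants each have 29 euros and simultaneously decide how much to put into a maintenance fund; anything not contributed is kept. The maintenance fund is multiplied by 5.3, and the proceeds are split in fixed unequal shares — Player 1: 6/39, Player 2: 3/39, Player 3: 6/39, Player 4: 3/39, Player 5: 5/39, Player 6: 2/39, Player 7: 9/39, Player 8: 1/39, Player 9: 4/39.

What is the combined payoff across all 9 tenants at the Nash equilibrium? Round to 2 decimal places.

Player j's private return per contributed unit is 5.3 × (j's share). Contributing is weakly dominant for j when that share is at least 1/5.3 = 0.1887, and contributing 0 is dominant otherwise.
Only Player 7 (9/39) clears that bar, contributing 29; the remaining 8 contribute 0. Total contributed: 29.
The maintenance fund pays out 5.3 × 29 = 153.70 in total (split across the unequal shares, but the aggregate is all that matters for the group sum).
The 8 free-riders keep 29 each, adding 232. Group total = 232 + 153.70 = 385.70.

385.70 euros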